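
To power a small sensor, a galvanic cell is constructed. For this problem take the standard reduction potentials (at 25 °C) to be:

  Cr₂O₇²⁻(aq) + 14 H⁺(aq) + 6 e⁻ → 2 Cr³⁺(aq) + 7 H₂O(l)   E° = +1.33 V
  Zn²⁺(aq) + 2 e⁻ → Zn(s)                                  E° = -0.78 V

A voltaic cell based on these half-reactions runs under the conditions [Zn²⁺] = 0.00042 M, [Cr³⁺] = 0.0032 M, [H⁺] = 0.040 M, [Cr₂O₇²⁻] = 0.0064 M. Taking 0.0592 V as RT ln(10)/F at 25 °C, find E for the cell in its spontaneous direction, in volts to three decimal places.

+2.044 V

Cr₂O₇²⁻/Cr³⁺ is the cathode (higher E°), Zn²⁺/Zn the anode: E°cell = +1.33 − (-0.78) = +2.11 V, n = 6.
Overall: Cr₂O₇²⁻(aq) + 14 H⁺(aq) + 3 Zn(s) → 2 Cr³⁺(aq) + 7 H₂O(l) + 3 Zn²⁺(aq)
Q = [Cr³⁺]^2·[Zn²⁺]^3 / ([Cr₂O₇²⁻]·[H⁺]^14); log Q = 6.645.
E = E° − (0.0592/n) log Q = +2.11 − (0.0592/6)(6.645) = +2.044 V.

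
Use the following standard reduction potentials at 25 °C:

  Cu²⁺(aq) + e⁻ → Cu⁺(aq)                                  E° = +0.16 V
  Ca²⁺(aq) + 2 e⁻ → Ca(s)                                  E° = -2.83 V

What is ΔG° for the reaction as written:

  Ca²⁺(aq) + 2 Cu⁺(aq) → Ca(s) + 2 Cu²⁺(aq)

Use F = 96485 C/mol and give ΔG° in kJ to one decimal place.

+577.0 kJ

As written, Ca²⁺/Ca is reduced (cathode) and Cu²⁺/Cu⁺ is oxidised (anode), so E°cell = (-2.83) − (+0.16) = -2.99 V.
Balancing electrons gives n = 2.
ΔG° = −nFE° = −(2)(96485)(-2.99) = 576,980 J = +577.0 kJ.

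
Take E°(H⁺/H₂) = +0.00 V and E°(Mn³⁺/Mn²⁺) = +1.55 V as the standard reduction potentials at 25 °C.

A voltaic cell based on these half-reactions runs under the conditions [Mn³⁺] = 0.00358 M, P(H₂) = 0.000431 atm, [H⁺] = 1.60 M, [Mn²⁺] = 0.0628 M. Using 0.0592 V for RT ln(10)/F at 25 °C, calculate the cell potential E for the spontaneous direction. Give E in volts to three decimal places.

Mn³⁺/Mn²⁺ is the cathode (higher E°), H⁺/H₂ the anode: E°cell = +1.55 − (+0.00) = +1.55 V, n = 2.
Overall: 2 Mn³⁺(aq) + H₂(g) → 2 Mn²⁺(aq) + 2 H⁺(aq)
Q = [Mn²⁺]^2·[H⁺]^2 / ([Mn³⁺]^2·P(H₂)); log Q = 6.262.
E = E° − (0.0592/n) log Q = +1.55 − (0.0592/2)(6.262) = +1.365 V.

+1.365 V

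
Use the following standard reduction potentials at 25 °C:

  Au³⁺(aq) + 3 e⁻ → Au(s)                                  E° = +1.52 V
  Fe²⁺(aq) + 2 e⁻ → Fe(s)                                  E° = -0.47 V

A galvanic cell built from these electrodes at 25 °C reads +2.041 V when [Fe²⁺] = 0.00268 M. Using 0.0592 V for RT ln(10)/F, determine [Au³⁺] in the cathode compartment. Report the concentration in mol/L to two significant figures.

Au³⁺/Au is the cathode, Fe²⁺/Fe the anode: E°cell = +1.99 V, n = 6.
Overall reaction: 2 Au³⁺(aq) + 3 Fe(s) → 2 Au(s) + 3 Fe²⁺(aq); Q = [Fe²⁺]^3/[Au³⁺]^2.
From E = E° − (0.0592/n) log Q: log Q = (E° − E)·n/0.0592 = (+1.99 − (+2.041))·6/0.0592 = -5.1689.
So 2·log[Au³⁺] = 3·log(0.00268) − log Q = -7.7156 − (-5.1689) = -2.5467; log[Au³⁺] = -2.5467 / 2 = -1.2733; [Au³⁺] = 10^(-1.2733) ≈ 0.053 M.

0.053 M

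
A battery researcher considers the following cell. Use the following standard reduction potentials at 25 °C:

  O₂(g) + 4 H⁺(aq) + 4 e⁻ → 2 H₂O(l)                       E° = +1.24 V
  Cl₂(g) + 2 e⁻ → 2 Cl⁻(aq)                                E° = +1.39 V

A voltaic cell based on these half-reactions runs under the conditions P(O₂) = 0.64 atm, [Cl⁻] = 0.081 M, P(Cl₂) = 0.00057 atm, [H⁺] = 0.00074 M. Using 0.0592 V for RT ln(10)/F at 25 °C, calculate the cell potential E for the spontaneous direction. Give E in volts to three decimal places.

Cl₂/Cl⁻ is the cathode (higher E°), O₂/H₂O the anode: E°cell = +1.39 − (+1.24) = +0.15 V, n = 4.
Overall: 2 Cl₂(g) + 2 H₂O(l) → 4 Cl⁻(aq) + O₂(g) + 4 H⁺(aq)
Q = [Cl⁻]^4·P(O₂)·[H⁺]^4 / (P(Cl₂)^2); log Q = -10.595.
E = E° − (0.0592/n) log Q = +0.15 − (0.0592/4)(-10.595) = +0.307 V.

+0.307 V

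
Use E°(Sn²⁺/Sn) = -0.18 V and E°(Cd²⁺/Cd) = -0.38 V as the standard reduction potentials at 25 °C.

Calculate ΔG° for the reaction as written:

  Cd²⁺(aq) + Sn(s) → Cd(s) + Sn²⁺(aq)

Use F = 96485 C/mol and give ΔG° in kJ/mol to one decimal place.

+38.6 kJ/mol

As written, Cd²⁺/Cd is reduced (cathode) and Sn²⁺/Sn is oxidised (anode), so E°cell = (-0.38) − (-0.18) = -0.20 V.
Balancing electrons gives n = 2.
ΔG° = −nFE° = −(2)(96485)(-0.20) = 38,594 J = +38.6 kJ/mol.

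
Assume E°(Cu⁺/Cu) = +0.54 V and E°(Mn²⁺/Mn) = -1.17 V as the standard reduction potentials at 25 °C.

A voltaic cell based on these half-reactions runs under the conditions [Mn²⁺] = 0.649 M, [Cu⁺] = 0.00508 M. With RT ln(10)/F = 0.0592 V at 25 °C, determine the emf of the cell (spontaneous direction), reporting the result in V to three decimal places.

Cu⁺/Cu is the cathode (higher E°), Mn²⁺/Mn the anode: E°cell = +0.54 − (-1.17) = +1.71 V, n = 2.
Overall: 2 Cu⁺(aq) + Mn(s) → 2 Cu(s) + Mn²⁺(aq)
Q = [Mn²⁺] / ([Cu⁺]^2); log Q = 4.401.
E = E° − (0.0592/n) log Q = +1.71 − (0.0592/2)(4.401) = +1.580 V.

+1.580 V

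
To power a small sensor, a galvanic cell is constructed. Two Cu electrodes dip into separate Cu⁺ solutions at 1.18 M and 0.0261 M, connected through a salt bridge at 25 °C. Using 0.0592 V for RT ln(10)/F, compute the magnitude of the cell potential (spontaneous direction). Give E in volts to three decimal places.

+0.098 V

For a concentration cell E°cell = 0. The 1.18 M side is the cathode (reduction is favoured where [Cu⁺] is higher).
With n = 1, E = −(0.0592/1) log([Cu⁺]ₐₙ/[Cu⁺]꜀ₐₜ) = −(0.0592/1) log(0.0261/1.18) = −(0.0592/1)(-1.655) = +0.098 V.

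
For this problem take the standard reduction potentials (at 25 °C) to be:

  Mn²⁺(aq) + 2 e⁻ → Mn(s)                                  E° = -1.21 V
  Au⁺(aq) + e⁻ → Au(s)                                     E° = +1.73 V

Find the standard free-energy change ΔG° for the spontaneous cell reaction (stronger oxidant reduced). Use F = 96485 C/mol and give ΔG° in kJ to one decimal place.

Au⁺/Au (E° = +1.73 V) is the cathode; Mn²⁺/Mn (E° = -1.21 V) is the anode, so E°cell = +2.94 V.
Balancing electrons gives n = 2 (lcm of 1 and 2).
ΔG° = −nFE° = −(2)(96485)(+2.94) = -567,332 J = -567.3 kJ.

-567.3 kJ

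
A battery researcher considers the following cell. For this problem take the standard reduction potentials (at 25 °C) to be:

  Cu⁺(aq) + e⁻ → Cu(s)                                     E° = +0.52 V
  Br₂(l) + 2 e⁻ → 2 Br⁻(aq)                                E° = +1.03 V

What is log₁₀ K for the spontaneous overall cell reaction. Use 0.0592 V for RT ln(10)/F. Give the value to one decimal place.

Cathode: Br₂/Br⁻; anode: Cu⁺/Cu. E°cell = +0.51 V, n = 2.
log K = nE°cell / 0.0592 = (2)(+0.51) / 0.0592 = 17.2.

17.2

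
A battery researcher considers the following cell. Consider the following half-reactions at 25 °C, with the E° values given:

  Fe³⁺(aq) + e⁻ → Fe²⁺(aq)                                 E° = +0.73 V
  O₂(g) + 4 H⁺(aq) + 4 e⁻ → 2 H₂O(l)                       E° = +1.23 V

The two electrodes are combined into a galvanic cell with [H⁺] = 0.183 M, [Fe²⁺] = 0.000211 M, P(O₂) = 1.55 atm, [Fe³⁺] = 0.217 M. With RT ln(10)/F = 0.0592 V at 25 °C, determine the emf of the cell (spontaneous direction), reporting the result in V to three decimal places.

+0.281 V

O₂/H₂O is the cathode (higher E°), Fe³⁺/Fe²⁺ the anode: E°cell = +1.23 − (+0.73) = +0.50 V, n = 4.
Overall: O₂(g) + 4 H⁺(aq) + 4 Fe²⁺(aq) → 2 H₂O(l) + 4 Fe³⁺(aq)
Q = [Fe³⁺]^4 / (P(O₂)·[H⁺]^4·[Fe²⁺]^4); log Q = 14.809.
E = E° − (0.0592/n) log Q = +0.50 − (0.0592/4)(14.809) = +0.281 V.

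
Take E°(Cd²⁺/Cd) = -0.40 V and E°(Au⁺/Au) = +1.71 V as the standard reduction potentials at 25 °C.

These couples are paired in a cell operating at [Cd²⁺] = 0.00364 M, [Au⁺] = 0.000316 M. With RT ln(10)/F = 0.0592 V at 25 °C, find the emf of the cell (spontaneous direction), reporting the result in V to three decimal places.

+1.975 V

Au⁺/Au is the cathode (higher E°), Cd²⁺/Cd the anode: E°cell = +1.71 − (-0.40) = +2.11 V, n = 2.
Overall: 2 Au⁺(aq) + Cd(s) → 2 Au(s) + Cd²⁺(aq)
Q = [Cd²⁺] / ([Au⁺]^2); log Q = 4.562.
E = E° − (0.0592/n) log Q = +2.11 − (0.0592/2)(4.562) = +1.975 V.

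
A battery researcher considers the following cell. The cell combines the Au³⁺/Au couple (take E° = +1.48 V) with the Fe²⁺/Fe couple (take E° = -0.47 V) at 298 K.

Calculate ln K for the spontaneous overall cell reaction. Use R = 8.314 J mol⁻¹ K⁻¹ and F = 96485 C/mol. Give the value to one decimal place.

455.6

Cathode: Au³⁺/Au; anode: Fe²⁺/Fe. E°cell = (+1.48) − (-0.47) = +1.95 V, with n = 6.
ΔG° = −nFE° = −RT ln K, so ln K = nFE°/(RT) = (6)(96485)(+1.95) / ((8.314)(298)) = 455.637.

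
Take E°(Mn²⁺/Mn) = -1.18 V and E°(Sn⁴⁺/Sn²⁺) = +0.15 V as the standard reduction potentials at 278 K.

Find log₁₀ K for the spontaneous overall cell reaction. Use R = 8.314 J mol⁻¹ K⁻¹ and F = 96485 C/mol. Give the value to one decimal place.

48.2

Cathode: Sn⁴⁺/Sn²⁺; anode: Mn²⁺/Mn. E°cell = (+0.15) − (-1.18) = +1.33 V, with n = 2.
ΔG° = −nFE° = −RT ln K, so ln K = nFE°/(RT) = (2)(96485)(+1.33) / ((8.314)(278)) = 111.042.
log₁₀ K = 111.042 / ln 10 = 48.2.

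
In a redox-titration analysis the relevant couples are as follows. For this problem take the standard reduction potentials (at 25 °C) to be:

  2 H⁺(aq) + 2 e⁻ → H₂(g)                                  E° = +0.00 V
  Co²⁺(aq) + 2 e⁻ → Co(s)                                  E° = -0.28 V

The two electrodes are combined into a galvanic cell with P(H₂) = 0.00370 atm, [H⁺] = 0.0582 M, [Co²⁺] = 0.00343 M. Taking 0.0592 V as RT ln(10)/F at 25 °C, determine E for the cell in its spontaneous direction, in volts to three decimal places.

+0.352 V

H⁺/H₂ is the cathode (higher E°), Co²⁺/Co the anode: E°cell = +0.00 − (-0.28) = +0.28 V, n = 2.
Overall: 2 H⁺(aq) + Co(s) → H₂(g) + Co²⁺(aq)
Q = P(H₂)·[Co²⁺] / ([H⁺]^2); log Q = -2.426.
E = E° − (0.0592/n) log Q = +0.28 − (0.0592/2)(-2.426) = +0.352 V.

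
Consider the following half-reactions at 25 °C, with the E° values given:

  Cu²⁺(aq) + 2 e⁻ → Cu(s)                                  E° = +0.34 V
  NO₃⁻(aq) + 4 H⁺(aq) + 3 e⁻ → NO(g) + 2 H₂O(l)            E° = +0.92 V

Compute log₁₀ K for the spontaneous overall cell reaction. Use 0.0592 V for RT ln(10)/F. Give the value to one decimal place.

58.8

Cathode: NO₃⁻/NO; anode: Cu²⁺/Cu. E°cell = +0.58 V, n = 6.
log K = nE°cell / 0.0592 = (6)(+0.58) / 0.0592 = 58.8.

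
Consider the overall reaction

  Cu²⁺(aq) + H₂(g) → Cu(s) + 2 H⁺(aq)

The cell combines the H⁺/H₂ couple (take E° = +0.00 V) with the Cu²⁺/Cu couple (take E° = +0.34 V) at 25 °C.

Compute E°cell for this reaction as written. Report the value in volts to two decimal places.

The Cu²⁺/Cu couple has the higher reduction potential, so it is the cathode; H⁺/H₂ is oxidised at the anode.
E°cell = E°(cathode) − E°(anode) = (+0.34) − (+0.00) = +0.34 V.
Since E°cell > 0, the reaction is spontaneous under standard conditions.

+0.34 V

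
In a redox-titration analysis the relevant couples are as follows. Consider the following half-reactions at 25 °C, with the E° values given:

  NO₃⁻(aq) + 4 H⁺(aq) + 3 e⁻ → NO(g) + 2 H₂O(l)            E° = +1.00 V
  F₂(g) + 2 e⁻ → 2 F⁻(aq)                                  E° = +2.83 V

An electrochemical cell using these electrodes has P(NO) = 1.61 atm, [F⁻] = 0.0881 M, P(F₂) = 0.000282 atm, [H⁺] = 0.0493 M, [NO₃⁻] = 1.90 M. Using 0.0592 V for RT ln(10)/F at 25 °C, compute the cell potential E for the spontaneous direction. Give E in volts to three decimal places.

F₂/F⁻ is the cathode (higher E°), NO₃⁻/NO the anode: E°cell = +2.83 − (+1.00) = +1.83 V, n = 6.
Overall: 3 F₂(g) + 2 NO(g) + 4 H₂O(l) → 6 F⁻(aq) + 2 NO₃⁻(aq) + 8 H⁺(aq)
Q = [F⁻]^6·[NO₃⁻]^2·[H⁺]^8 / (P(F₂)^3·P(NO)^2); log Q = -5.994.
E = E° − (0.0592/n) log Q = +1.83 − (0.0592/6)(-5.994) = +1.889 V.

+1.889 V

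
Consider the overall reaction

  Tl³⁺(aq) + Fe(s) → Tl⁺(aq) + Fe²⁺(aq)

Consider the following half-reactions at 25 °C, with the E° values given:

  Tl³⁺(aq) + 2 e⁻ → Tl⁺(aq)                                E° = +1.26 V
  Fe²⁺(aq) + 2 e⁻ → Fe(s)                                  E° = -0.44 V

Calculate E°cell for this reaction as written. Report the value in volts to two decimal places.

The Tl³⁺/Tl⁺ couple has the higher reduction potential, so it is the cathode; Fe²⁺/Fe is oxidised at the anode.
E°cell = E°(cathode) − E°(anode) = (+1.26) − (-0.44) = +1.70 V.
Since E°cell > 0, the reaction is spontaneous under standard conditions.

+1.70 V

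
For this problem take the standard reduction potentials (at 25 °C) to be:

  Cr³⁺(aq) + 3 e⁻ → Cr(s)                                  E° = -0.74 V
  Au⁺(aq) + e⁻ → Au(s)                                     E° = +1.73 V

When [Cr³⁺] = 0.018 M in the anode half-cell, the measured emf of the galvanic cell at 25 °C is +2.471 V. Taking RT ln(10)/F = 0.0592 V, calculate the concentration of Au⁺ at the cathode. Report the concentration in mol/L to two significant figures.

0.27 M

Au⁺/Au is the cathode, Cr³⁺/Cr the anode: E°cell = +2.47 V, n = 3.
Overall reaction: 3 Au⁺(aq) + Cr(s) → 3 Au(s) + Cr³⁺(aq); Q = [Cr³⁺]^1/[Au⁺]^3.
From E = E° − (0.0592/n) log Q: log Q = (E° − E)·n/0.0592 = (+2.47 − (+2.471))·3/0.0592 = -0.0507.
So 3·log[Au⁺] = 1·log(0.018) − log Q = -1.7447 − (-0.0507) = -1.6940; log[Au⁺] = -1.6940 / 3 = -0.5647; [Au⁺] = 10^(-0.5647) ≈ 0.27 M.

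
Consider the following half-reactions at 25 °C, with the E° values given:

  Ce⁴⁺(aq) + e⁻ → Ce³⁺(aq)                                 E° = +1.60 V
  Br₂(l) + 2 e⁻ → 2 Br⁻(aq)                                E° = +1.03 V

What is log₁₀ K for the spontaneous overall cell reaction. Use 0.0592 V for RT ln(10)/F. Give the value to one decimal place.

Cathode: Ce⁴⁺/Ce³⁺; anode: Br₂/Br⁻. E°cell = +0.57 V, n = 2.
log K = nE°cell / 0.0592 = (2)(+0.57) / 0.0592 = 19.3.

19.3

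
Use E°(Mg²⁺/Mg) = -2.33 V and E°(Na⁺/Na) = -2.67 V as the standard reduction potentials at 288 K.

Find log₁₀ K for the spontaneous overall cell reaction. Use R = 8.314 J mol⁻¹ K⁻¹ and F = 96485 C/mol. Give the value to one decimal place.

11.9

Cathode: Mg²⁺/Mg; anode: Na⁺/Na. E°cell = (-2.33) − (-2.67) = +0.34 V, with n = 2.
ΔG° = −nFE° = −RT ln K, so ln K = nFE°/(RT) = (2)(96485)(+0.34) / ((8.314)(288)) = 27.401.
log₁₀ K = 27.401 / ln 10 = 11.9.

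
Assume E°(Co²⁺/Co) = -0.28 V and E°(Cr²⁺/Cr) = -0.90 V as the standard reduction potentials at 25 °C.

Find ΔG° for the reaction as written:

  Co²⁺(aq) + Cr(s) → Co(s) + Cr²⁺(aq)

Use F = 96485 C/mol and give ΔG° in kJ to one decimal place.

As written, Co²⁺/Co is reduced (cathode) and Cr²⁺/Cr is oxidised (anode), so E°cell = (-0.28) − (-0.90) = +0.62 V.
Balancing electrons gives n = 2.
ΔG° = −nFE° = −(2)(96485)(+0.62) = -119,641 J = -119.6 kJ.

-119.6 kJ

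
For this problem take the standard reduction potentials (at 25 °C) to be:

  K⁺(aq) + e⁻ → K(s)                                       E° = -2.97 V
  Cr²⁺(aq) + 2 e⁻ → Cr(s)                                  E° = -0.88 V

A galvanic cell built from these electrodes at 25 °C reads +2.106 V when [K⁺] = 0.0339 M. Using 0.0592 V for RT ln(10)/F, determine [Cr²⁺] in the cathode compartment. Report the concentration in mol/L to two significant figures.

Cr²⁺/Cr is the cathode, K⁺/K the anode: E°cell = +2.09 V, n = 2.
Overall reaction: Cr²⁺(aq) + 2 K(s) → Cr(s) + 2 K⁺(aq); Q = [K⁺]^2/[Cr²⁺]^1.
From E = E° − (0.0592/n) log Q: log Q = (E° − E)·n/0.0592 = (+2.09 − (+2.106))·2/0.0592 = -0.5405.
So 1·log[Cr²⁺] = 2·log(0.0339) − log Q = -2.9396 − (-0.5405) = -2.3991; [Cr²⁺] = 10^(-2.3991) ≈ 0.0040 M.

0.0040 M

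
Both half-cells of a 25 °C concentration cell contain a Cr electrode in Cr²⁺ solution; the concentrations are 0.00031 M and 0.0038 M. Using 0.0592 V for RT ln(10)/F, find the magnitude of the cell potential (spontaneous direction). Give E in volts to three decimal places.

+0.032 V

For a concentration cell E°cell = 0. The 0.0038 M side is the cathode (reduction is favoured where [Cr²⁺] is higher).
With n = 2, E = −(0.0592/2) log([Cr²⁺]ₐₙ/[Cr²⁺]꜀ₐₜ) = −(0.0592/2) log(0.00031/0.0038) = −(0.0592/2)(-1.088) = +0.032 V.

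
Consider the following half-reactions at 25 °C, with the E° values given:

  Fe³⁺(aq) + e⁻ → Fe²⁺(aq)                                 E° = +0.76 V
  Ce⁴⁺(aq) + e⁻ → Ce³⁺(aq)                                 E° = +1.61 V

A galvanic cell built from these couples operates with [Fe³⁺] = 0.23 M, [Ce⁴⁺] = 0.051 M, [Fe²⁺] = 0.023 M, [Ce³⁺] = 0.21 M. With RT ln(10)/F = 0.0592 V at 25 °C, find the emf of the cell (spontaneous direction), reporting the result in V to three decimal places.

+0.754 V

Ce⁴⁺/Ce³⁺ is the cathode (higher E°), Fe³⁺/Fe²⁺ the anode: E°cell = +1.61 − (+0.76) = +0.85 V, n = 1.
Overall: Ce⁴⁺(aq) + Fe²⁺(aq) → Ce³⁺(aq) + Fe³⁺(aq)
Q = [Ce³⁺]·[Fe³⁺] / ([Ce⁴⁺]·[Fe²⁺]); log Q = 1.615.
E = E° − (0.0592/n) log Q = +0.85 − (0.0592/1)(1.615) = +0.754 V.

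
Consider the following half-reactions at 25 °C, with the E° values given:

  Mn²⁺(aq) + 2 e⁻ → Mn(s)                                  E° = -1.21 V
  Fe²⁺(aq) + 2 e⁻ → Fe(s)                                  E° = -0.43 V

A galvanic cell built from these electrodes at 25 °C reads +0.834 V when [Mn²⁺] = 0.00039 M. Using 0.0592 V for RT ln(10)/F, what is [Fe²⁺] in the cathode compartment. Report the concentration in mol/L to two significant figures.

Fe²⁺/Fe is the cathode, Mn²⁺/Mn the anode: E°cell = +0.78 V, n = 2.
Overall reaction: Fe²⁺(aq) + Mn(s) → Fe(s) + Mn²⁺(aq); Q = [Mn²⁺]^1/[Fe²⁺]^1.
From E = E° − (0.0592/n) log Q: log Q = (E° − E)·n/0.0592 = (+0.78 − (+0.834))·2/0.0592 = -1.8243.
So 1·log[Fe²⁺] = 1·log(0.00039) − log Q = -3.4089 − (-1.8243) = -1.5846; [Fe²⁺] = 10^(-1.5846) ≈ 0.026 M.

0.026 M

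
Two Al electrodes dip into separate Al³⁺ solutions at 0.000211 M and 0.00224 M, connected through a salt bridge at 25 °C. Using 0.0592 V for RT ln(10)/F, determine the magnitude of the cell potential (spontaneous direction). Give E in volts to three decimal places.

+0.020 V

For a concentration cell E°cell = 0. The 0.00224 M side is the cathode (reduction is favoured where [Al³⁺] is higher).
With n = 3, E = −(0.0592/3) log([Al³⁺]ₐₙ/[Al³⁺]꜀ₐₜ) = −(0.0592/3) log(0.000211/0.00224) = −(0.0592/3)(-1.026) = +0.020 V.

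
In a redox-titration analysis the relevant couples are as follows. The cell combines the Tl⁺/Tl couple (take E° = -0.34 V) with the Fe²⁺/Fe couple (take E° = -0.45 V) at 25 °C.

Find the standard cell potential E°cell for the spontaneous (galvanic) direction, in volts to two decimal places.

+0.11 V

The Tl⁺/Tl couple has the higher reduction potential, so it is the cathode; Fe²⁺/Fe is oxidised at the anode.
E°cell = E°(cathode) − E°(anode) = (-0.34) − (-0.45) = +0.11 V.
Since E°cell > 0, the reaction is spontaneous under standard conditions.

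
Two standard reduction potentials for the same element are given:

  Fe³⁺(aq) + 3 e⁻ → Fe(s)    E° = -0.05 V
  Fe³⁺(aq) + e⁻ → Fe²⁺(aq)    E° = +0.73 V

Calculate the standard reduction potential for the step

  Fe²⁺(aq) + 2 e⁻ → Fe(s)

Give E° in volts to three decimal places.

-0.440 V

Sequential free energies add, so n₃E°₃ = n₁E°₁ + n₂E°₂.
With n₃ = 3, and the known step contributing 1×(+0.73) V, the unknown satisfies 2·E° = 3×(-0.05) − 1×(+0.73) = -0.880.
E° = -0.880 / 2 = -0.440 V.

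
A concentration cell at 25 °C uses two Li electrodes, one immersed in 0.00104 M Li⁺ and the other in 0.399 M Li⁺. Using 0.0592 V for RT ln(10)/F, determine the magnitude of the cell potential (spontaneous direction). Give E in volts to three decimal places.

For a concentration cell E°cell = 0. The 0.399 M side is the cathode (reduction is favoured where [Li⁺] is higher).
With n = 1, E = −(0.0592/1) log([Li⁺]ₐₙ/[Li⁺]꜀ₐₜ) = −(0.0592/1) log(0.00104/0.399) = −(0.0592/1)(-2.584) = +0.153 V.

+0.153 V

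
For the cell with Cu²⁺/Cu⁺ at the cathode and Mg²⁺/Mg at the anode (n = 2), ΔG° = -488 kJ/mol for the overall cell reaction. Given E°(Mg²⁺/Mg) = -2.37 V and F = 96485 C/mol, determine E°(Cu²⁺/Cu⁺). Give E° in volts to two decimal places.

+0.16 V

E°cell = −ΔG°/(nF) = −(-488×10³)/((2)(96485)) = +2.529 V.
Since Cu²⁺/Cu⁺ is the cathode and Mg²⁺/Mg the anode, E°cell = E°(Cu²⁺/Cu⁺) − E°(Mg²⁺/Mg).
So E°(Cu²⁺/Cu⁺) = E°cell + E°(Mg²⁺/Mg) = +2.529 + (-2.37) = +0.16 V.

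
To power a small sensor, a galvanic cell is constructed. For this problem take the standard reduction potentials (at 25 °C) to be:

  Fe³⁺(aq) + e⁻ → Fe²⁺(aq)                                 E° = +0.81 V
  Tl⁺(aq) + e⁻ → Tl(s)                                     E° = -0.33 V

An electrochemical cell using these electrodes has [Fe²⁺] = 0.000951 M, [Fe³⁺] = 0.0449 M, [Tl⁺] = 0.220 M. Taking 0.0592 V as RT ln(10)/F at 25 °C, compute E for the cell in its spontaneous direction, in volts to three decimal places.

Fe³⁺/Fe²⁺ is the cathode (higher E°), Tl⁺/Tl the anode: E°cell = +0.81 − (-0.33) = +1.14 V, n = 1.
Overall: Fe³⁺(aq) + Tl(s) → Fe²⁺(aq) + Tl⁺(aq)
Q = [Fe²⁺]·[Tl⁺] / ([Fe³⁺]); log Q = -2.332.
E = E° − (0.0592/n) log Q = +1.14 − (0.0592/1)(-2.332) = +1.278 V.

+1.278 V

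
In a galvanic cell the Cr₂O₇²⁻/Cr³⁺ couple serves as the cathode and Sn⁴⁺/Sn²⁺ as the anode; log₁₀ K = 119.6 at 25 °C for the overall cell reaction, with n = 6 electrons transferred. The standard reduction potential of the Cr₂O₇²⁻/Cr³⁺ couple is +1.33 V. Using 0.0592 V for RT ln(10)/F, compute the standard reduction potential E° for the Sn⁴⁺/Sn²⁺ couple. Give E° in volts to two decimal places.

E°cell = (0.0592/n)·log K = (0.0592/6)(119.6) = +1.180 V.
Since Cr₂O₇²⁻/Cr³⁺ is the cathode and Sn⁴⁺/Sn²⁺ the anode, E°cell = E°(Cr₂O₇²⁻/Cr³⁺) − E°(Sn⁴⁺/Sn²⁺).
So E°(Sn⁴⁺/Sn²⁺) = E°(Cr₂O₇²⁻/Cr³⁺) − E°cell = (+1.33) − (+1.180) = +0.15 V.

+0.15 V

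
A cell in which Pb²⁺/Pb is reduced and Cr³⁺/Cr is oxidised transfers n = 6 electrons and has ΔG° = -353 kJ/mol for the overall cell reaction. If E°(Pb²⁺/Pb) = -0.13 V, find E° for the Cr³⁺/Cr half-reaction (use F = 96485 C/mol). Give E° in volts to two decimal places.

-0.74 V

E°cell = −ΔG°/(nF) = −(-353×10³)/((6)(96485)) = +0.610 V.
Since Pb²⁺/Pb is the cathode and Cr³⁺/Cr the anode, E°cell = E°(Pb²⁺/Pb) − E°(Cr³⁺/Cr).
So E°(Cr³⁺/Cr) = E°(Pb²⁺/Pb) − E°cell = (-0.13) − (+0.610) = -0.74 V.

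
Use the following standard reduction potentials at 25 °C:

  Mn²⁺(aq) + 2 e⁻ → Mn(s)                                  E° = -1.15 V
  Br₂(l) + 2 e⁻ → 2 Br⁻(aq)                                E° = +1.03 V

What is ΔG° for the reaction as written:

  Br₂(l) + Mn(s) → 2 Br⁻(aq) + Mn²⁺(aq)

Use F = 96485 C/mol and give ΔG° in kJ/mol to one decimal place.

-420.7 kJ/mol

As written, Br₂/Br⁻ is reduced (cathode) and Mn²⁺/Mn is oxidised (anode), so E°cell = (+1.03) − (-1.15) = +2.18 V.
Balancing electrons gives n = 2.
ΔG° = −nFE° = −(2)(96485)(+2.18) = -420,675 J = -420.7 kJ/mol.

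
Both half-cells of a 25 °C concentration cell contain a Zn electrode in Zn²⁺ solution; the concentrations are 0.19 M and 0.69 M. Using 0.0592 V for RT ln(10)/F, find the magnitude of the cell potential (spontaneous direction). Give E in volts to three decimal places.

For a concentration cell E°cell = 0. The 0.69 M side is the cathode (reduction is favoured where [Zn²⁺] is higher).
With n = 2, E = −(0.0592/2) log([Zn²⁺]ₐₙ/[Zn²⁺]꜀ₐₜ) = −(0.0592/2) log(0.19/0.69) = −(0.0592/2)(-0.560) = +0.017 V.

+0.017 V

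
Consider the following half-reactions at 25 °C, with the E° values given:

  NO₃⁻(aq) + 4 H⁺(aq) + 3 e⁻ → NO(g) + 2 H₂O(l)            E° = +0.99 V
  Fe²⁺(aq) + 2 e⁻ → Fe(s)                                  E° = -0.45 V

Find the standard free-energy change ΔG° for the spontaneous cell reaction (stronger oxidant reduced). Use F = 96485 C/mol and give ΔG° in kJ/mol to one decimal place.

-833.6 kJ/mol

NO₃⁻/NO (E° = +0.99 V) is the cathode; Fe²⁺/Fe (E° = -0.45 V) is the anode, so E°cell = +1.44 V.
Balancing electrons gives n = 6 (lcm of 3 and 2).
ΔG° = −nFE° = −(6)(96485)(+1.44) = -833,630 J = -833.6 kJ/mol.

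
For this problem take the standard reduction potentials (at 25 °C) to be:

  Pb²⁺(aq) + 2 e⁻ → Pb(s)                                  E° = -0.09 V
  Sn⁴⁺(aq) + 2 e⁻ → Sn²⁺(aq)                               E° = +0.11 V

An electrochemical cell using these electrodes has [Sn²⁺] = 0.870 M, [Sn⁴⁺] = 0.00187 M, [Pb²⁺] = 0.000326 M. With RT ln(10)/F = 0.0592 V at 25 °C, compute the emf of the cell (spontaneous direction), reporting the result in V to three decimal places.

+0.224 V

Sn⁴⁺/Sn²⁺ is the cathode (higher E°), Pb²⁺/Pb the anode: E°cell = +0.11 − (-0.09) = +0.20 V, n = 2.
Overall: Sn⁴⁺(aq) + Pb(s) → Sn²⁺(aq) + Pb²⁺(aq)
Q = [Sn²⁺]·[Pb²⁺] / ([Sn⁴⁺]); log Q = -0.819.
E = E° − (0.0592/n) log Q = +0.20 − (0.0592/2)(-0.819) = +0.224 V.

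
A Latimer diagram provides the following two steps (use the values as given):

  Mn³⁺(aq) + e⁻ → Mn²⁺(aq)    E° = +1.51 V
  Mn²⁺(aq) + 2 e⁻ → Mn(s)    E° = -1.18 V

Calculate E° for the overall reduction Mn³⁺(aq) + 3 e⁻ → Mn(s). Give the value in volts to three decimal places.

Adding the free-energy changes (−nFE°) of the two steps gives −n₃FE°₃ = −n₁FE°₁ − n₂FE°₂.
E°₃ = (1×+1.51 + 2×-1.18) / 3 = (-0.850) / 3 = -0.283 V.

-0.283 V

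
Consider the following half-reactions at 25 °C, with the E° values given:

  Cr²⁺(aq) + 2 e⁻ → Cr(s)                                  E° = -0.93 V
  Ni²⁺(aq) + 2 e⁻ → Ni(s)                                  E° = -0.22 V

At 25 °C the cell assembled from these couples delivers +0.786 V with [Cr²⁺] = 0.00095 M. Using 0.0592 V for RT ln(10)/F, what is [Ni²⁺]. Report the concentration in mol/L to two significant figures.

0.35 M

Ni²⁺/Ni is the cathode, Cr²⁺/Cr the anode: E°cell = +0.71 V, n = 2.
Overall reaction: Ni²⁺(aq) + Cr(s) → Ni(s) + Cr²⁺(aq); Q = [Cr²⁺]^1/[Ni²⁺]^1.
From E = E° − (0.0592/n) log Q: log Q = (E° − E)·n/0.0592 = (+0.71 − (+0.786))·2/0.0592 = -2.5676.
So 1·log[Ni²⁺] = 1·log(0.00095) − log Q = -3.0223 − (-2.5676) = -0.4547; [Ni²⁺] = 10^(-0.4547) ≈ 0.35 M.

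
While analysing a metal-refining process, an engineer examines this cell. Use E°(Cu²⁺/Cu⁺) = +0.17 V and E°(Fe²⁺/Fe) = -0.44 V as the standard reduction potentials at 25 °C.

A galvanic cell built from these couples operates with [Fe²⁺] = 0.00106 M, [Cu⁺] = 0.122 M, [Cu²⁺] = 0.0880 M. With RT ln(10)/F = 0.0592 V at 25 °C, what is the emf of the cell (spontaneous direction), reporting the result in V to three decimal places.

Cu²⁺/Cu⁺ is the cathode (higher E°), Fe²⁺/Fe the anode: E°cell = +0.17 − (-0.44) = +0.61 V, n = 2.
Overall: 2 Cu²⁺(aq) + Fe(s) → 2 Cu⁺(aq) + Fe²⁺(aq)
Q = [Cu⁺]^2·[Fe²⁺] / ([Cu²⁺]^2); log Q = -2.691.
E = E° − (0.0592/n) log Q = +0.61 − (0.0592/2)(-2.691) = +0.690 V.

+0.690 V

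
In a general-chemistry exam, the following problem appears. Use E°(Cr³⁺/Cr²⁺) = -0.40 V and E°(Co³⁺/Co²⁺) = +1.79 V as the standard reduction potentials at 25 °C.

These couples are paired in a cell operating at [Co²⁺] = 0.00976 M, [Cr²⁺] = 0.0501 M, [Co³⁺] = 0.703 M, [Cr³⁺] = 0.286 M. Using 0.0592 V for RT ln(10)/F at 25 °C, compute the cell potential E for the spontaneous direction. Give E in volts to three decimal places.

Co³⁺/Co²⁺ is the cathode (higher E°), Cr³⁺/Cr²⁺ the anode: E°cell = +1.79 − (-0.40) = +2.19 V, n = 1.
Overall: Co³⁺(aq) + Cr²⁺(aq) → Co²⁺(aq) + Cr³⁺(aq)
Q = [Co²⁺]·[Cr³⁺] / ([Co³⁺]·[Cr²⁺]); log Q = -1.101.
E = E° − (0.0592/n) log Q = +2.19 − (0.0592/1)(-1.101) = +2.255 V.

+2.255 V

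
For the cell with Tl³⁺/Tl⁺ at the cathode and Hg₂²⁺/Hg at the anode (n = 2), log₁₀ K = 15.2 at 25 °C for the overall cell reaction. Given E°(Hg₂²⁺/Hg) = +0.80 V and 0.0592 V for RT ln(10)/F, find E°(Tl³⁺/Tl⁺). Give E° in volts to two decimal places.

+1.25 V

E°cell = (0.0592/n)·log K = (0.0592/2)(15.2) = +0.450 V.
Since Tl³⁺/Tl⁺ is the cathode and Hg₂²⁺/Hg the anode, E°cell = E°(Tl³⁺/Tl⁺) − E°(Hg₂²⁺/Hg).
So E°(Tl³⁺/Tl⁺) = E°cell + E°(Hg₂²⁺/Hg) = +0.450 + (+0.80) = +1.25 V.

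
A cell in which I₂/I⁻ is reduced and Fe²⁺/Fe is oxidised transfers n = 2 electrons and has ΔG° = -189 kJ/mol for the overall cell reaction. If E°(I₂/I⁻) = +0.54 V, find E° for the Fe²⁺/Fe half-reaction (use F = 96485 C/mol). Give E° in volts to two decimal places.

E°cell = −ΔG°/(nF) = −(-189×10³)/((2)(96485)) = +0.979 V.
Since I₂/I⁻ is the cathode and Fe²⁺/Fe the anode, E°cell = E°(I₂/I⁻) − E°(Fe²⁺/Fe).
So E°(Fe²⁺/Fe) = E°(I₂/I⁻) − E°cell = (+0.54) − (+0.979) = -0.44 V.

-0.44 V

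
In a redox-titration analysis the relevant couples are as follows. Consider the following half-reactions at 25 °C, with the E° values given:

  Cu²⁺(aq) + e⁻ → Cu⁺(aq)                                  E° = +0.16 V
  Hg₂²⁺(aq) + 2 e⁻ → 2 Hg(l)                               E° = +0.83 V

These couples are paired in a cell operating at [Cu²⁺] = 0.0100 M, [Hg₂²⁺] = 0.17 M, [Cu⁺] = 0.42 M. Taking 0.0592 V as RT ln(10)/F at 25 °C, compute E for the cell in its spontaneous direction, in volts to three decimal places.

Hg₂²⁺/Hg is the cathode (higher E°), Cu²⁺/Cu⁺ the anode: E°cell = +0.83 − (+0.16) = +0.67 V, n = 2.
Overall: Hg₂²⁺(aq) + 2 Cu⁺(aq) → 2 Hg(l) + 2 Cu²⁺(aq)
Q = [Cu²⁺]^2 / ([Hg₂²⁺]·[Cu⁺]^2); log Q = -2.477.
E = E° − (0.0592/n) log Q = +0.67 − (0.0592/2)(-2.477) = +0.743 V.

+0.743 V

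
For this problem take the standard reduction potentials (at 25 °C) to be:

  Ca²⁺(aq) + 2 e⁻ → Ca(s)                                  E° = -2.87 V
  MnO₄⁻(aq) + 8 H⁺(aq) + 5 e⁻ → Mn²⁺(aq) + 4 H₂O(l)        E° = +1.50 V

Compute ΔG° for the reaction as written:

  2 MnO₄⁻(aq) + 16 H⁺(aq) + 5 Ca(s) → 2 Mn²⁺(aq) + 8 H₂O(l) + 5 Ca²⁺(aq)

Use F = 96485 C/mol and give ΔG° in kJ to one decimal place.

-4216.4 kJ

As written, MnO₄⁻/Mn²⁺ is reduced (cathode) and Ca²⁺/Ca is oxidised (anode), so E°cell = (+1.50) − (-2.87) = +4.37 V.
Balancing electrons gives n = 10.
ΔG° = −nFE° = −(10)(96485)(+4.37) = -4,216,394 J = -4216.4 kJ.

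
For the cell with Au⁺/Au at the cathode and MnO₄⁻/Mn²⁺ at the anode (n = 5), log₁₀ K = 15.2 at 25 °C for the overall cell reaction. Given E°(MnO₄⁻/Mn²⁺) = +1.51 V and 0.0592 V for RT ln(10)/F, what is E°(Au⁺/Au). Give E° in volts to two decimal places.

E°cell = (0.0592/n)·log K = (0.0592/5)(15.2) = +0.180 V.
Since Au⁺/Au is the cathode and MnO₄⁻/Mn²⁺ the anode, E°cell = E°(Au⁺/Au) − E°(MnO₄⁻/Mn²⁺).
So E°(Au⁺/Au) = E°cell + E°(MnO₄⁻/Mn²⁺) = +0.180 + (+1.51) = +1.69 V.

+1.69 V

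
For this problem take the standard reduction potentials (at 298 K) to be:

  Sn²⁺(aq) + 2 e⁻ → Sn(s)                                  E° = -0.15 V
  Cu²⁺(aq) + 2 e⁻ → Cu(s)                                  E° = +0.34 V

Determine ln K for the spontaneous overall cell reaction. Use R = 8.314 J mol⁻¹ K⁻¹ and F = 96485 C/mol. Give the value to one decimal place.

Cathode: Cu²⁺/Cu; anode: Sn²⁺/Sn. E°cell = (+0.34) − (-0.15) = +0.49 V, with n = 2.
ΔG° = −nFE° = −RT ln K, so ln K = nFE°/(RT) = (2)(96485)(+0.49) / ((8.314)(298)) = 38.165.

38.2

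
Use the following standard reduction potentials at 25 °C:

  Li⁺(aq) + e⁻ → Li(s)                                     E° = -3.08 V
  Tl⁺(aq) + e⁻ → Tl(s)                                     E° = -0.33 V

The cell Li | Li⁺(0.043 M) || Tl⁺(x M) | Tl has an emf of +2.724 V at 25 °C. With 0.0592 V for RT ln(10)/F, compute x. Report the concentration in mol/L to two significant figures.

Tl⁺/Tl is the cathode, Li⁺/Li the anode: E°cell = +2.75 V, n = 1.
Overall reaction: Tl⁺(aq) + Li(s) → Tl(s) + Li⁺(aq); Q = [Li⁺]^1/[Tl⁺]^1.
From E = E° − (0.0592/n) log Q: log Q = (E° − E)·n/0.0592 = (+2.75 − (+2.724))·1/0.0592 = 0.4392.
So 1·log[Tl⁺] = 1·log(0.043) − log Q = -1.3665 − (0.4392) = -1.8057; [Tl⁺] = 10^(-1.8057) ≈ 0.016 M.

0.016 M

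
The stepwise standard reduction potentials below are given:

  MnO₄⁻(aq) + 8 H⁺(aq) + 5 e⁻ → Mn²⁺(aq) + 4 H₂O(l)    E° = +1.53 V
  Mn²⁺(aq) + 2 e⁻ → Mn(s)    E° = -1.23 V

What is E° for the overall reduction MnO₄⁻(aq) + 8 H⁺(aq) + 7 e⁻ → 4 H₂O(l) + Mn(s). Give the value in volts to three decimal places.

Since ΔG° = −nFE° is additive over sequential reductions, n₃E°₃ = n₁E°₁ + n₂E°₂.
E°₃ = (5×+1.53 + 2×-1.23) / 7 = (+5.190) / 7 = +0.741 V.
E° values themselves are not directly additive — weighting by electron count is essential.

+0.741 V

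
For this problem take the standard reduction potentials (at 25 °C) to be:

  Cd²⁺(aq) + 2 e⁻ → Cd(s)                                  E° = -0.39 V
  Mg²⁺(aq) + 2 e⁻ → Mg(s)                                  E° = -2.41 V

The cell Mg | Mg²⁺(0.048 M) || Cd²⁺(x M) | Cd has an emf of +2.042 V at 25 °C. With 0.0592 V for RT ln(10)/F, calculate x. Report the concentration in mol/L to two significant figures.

Cd²⁺/Cd is the cathode, Mg²⁺/Mg the anode: E°cell = +2.02 V, n = 2.
Overall reaction: Cd²⁺(aq) + Mg(s) → Cd(s) + Mg²⁺(aq); Q = [Mg²⁺]^1/[Cd²⁺]^1.
From E = E° − (0.0592/n) log Q: log Q = (E° − E)·n/0.0592 = (+2.02 − (+2.042))·2/0.0592 = -0.7432.
So 1·log[Cd²⁺] = 1·log(0.048) − log Q = -1.3188 − (-0.7432) = -0.5756; [Cd²⁺] = 10^(-0.5756) ≈ 0.27 M.

0.27 M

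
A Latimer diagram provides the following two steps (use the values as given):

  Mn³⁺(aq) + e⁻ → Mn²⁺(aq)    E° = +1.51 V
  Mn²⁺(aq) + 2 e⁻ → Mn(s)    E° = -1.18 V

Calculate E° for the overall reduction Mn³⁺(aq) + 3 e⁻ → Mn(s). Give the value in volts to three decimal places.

-0.283 V

Adding the free-energy changes (−nFE°) of the two steps gives −n₃FE°₃ = −n₁FE°₁ − n₂FE°₂.
E°₃ = (1×+1.51 + 2×-1.18) / 3 = (-0.850) / 3 = -0.283 V.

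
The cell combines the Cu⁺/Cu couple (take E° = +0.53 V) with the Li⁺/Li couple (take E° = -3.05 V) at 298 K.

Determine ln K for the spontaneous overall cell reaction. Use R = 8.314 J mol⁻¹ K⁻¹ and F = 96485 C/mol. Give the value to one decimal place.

139.4

Cathode: Cu⁺/Cu; anode: Li⁺/Li. E°cell = (+0.53) − (-3.05) = +3.58 V, with n = 1.
ΔG° = −nFE° = −RT ln K, so ln K = nFE°/(RT) = (1)(96485)(+3.58) / ((8.314)(298)) = 139.417.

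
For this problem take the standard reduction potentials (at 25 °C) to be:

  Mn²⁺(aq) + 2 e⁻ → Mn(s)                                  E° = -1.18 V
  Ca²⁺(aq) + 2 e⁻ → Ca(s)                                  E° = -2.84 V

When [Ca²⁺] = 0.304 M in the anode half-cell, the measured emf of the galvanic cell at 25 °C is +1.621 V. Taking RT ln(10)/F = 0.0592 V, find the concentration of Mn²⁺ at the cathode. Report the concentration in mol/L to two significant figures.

0.015 M

Mn²⁺/Mn is the cathode, Ca²⁺/Ca the anode: E°cell = +1.66 V, n = 2.
Overall reaction: Mn²⁺(aq) + Ca(s) → Mn(s) + Ca²⁺(aq); Q = [Ca²⁺]^1/[Mn²⁺]^1.
From E = E° − (0.0592/n) log Q: log Q = (E° − E)·n/0.0592 = (+1.66 − (+1.621))·2/0.0592 = 1.3176.
So 1·log[Mn²⁺] = 1·log(0.304) − log Q = -0.5171 − (1.3176) = -1.8347; [Mn²⁺] = 10^(-1.8347) ≈ 0.015 M.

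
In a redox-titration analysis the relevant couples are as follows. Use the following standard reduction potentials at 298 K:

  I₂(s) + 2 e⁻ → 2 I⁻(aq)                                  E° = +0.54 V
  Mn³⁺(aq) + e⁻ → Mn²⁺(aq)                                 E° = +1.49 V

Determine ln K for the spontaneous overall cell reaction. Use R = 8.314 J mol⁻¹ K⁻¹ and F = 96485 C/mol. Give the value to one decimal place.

Cathode: Mn³⁺/Mn²⁺; anode: I₂/I⁻. E°cell = (+1.49) − (+0.54) = +0.95 V, with n = 2.
ΔG° = −nFE° = −RT ln K, so ln K = nFE°/(RT) = (2)(96485)(+0.95) / ((8.314)(298)) = 73.992.

74.0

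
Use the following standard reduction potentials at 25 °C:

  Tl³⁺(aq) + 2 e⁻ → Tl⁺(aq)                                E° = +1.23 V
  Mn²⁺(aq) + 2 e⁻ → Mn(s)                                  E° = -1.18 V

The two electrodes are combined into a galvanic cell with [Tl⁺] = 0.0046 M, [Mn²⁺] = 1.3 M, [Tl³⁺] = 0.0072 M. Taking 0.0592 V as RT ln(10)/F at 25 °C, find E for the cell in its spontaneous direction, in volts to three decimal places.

Tl³⁺/Tl⁺ is the cathode (higher E°), Mn²⁺/Mn the anode: E°cell = +1.23 − (-1.18) = +2.41 V, n = 2.
Overall: Tl³⁺(aq) + Mn(s) → Tl⁺(aq) + Mn²⁺(aq)
Q = [Tl⁺]·[Mn²⁺] / ([Tl³⁺]); log Q = -0.081.
E = E° − (0.0592/n) log Q = +2.41 − (0.0592/2)(-0.081) = +2.412 V.

+2.412 V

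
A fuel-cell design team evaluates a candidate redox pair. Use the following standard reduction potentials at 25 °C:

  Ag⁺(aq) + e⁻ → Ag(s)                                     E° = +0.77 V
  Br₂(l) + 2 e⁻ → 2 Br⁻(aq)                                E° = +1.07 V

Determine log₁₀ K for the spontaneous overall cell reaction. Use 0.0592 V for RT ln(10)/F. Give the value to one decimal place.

Cathode: Br₂/Br⁻; anode: Ag⁺/Ag. E°cell = +0.30 V, n = 2.
log K = nE°cell / 0.0592 = (2)(+0.30) / 0.0592 = 10.1.

10.1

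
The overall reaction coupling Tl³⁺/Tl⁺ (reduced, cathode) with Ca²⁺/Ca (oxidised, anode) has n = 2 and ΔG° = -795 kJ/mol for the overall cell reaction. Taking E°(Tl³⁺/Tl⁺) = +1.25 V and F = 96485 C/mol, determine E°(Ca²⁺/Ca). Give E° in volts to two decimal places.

-2.87 V

E°cell = −ΔG°/(nF) = −(-795×10³)/((2)(96485)) = +4.120 V.
Since Tl³⁺/Tl⁺ is the cathode and Ca²⁺/Ca the anode, E°cell = E°(Tl³⁺/Tl⁺) − E°(Ca²⁺/Ca).
So E°(Ca²⁺/Ca) = E°(Tl³⁺/Tl⁺) − E°cell = (+1.25) − (+4.120) = -2.87 V.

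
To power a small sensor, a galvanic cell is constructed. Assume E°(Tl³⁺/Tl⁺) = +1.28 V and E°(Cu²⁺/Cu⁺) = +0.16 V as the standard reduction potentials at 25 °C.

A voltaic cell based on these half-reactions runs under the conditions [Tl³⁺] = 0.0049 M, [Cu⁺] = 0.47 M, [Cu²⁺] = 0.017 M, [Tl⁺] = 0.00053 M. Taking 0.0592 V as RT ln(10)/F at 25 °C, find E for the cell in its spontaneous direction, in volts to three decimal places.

Tl³⁺/Tl⁺ is the cathode (higher E°), Cu²⁺/Cu⁺ the anode: E°cell = +1.28 − (+0.16) = +1.12 V, n = 2.
Overall: Tl³⁺(aq) + 2 Cu⁺(aq) → Tl⁺(aq) + 2 Cu²⁺(aq)
Q = [Tl⁺]·[Cu²⁺]^2 / ([Tl³⁺]·[Cu⁺]^2); log Q = -3.849.
E = E° − (0.0592/n) log Q = +1.12 − (0.0592/2)(-3.849) = +1.234 V.

+1.234 V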